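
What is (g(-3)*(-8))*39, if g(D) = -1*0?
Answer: 0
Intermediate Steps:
g(D) = 0
(g(-3)*(-8))*39 = (0*(-8))*39 = 0*39 = 0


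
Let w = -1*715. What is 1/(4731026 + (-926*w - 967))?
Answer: 1/5392149 ≈ 1.8545e-7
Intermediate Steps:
w = -715
1/(4731026 + (-926*w - 967)) = 1/(4731026 + (-926*(-715) - 967)) = 1/(4731026 + (662090 - 967)) = 1/(4731026 + 661123) = 1/5392149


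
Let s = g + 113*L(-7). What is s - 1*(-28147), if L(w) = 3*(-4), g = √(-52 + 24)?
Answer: 26791 + 2*I*√7 ≈ 26791.0 + 5.2915*I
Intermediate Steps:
g = 2*I*√7 (g = √(-28) = 2*I*√7 ≈ 5.2915*I)
L(w) = -12
s = -1356 + 2*I*√7 (s = 2*I*√7 + 113*(-12) = 2*I*√7 - 1356 = -1356 + 2*I*√7 ≈ -1356.0 + 5.2915*I)
s - 1*(-28147) = (-1356 + 2*I*√7) - 1*(-28147) = (-1356 + 2*I*√7) + 28147 = 26791 + 2*I*√7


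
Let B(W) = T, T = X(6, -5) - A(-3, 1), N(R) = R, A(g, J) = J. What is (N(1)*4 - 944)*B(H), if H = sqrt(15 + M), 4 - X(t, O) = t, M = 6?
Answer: 2820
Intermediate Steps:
X(t, O) = 4 - t
H = sqrt(21) (H = sqrt(15 + 6) = sqrt(21) ≈ 4.5826)
T = -3 (T = (4 - 1*6) - 1*1 = (4 - 6) - 1 = -2 - 1 = -3)
B(W) = -3
(N(1)*4 - 944)*B(H) = (1*4 - 944)*(-3) = (4 - 944)*(-3) = -940*(-3) = 2820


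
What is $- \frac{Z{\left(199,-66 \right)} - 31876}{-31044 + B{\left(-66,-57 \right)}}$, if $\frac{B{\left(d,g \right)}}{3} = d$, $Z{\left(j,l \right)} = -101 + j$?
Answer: $- \frac{15889}{15621} \approx -1.0172$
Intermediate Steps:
$B{\left(d,g \right)} = 3 d$
$- \frac{Z{\left(199,-66 \right)} - 31876}{-31044 + B{\left(-66,-57 \right)}} = - \frac{\left(-101 + 199\right) - 31876}{-31044 + 3 \left(-66\right)} = - \frac{98 - 31876}{-31044 - 198} = - \frac{-31778}{-31242} = - \frac{\left(-31778\right) \left(-1\right)}{31242} = \left(-1\right) \frac{15889}{15621} = - \frac{15889}{15621}$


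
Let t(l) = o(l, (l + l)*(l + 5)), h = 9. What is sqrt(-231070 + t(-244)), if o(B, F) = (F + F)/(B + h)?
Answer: I*sqrt(12815657790)/235 ≈ 481.73*I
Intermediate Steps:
o(B, F) = 2*F/(9 + B) (o(B, F) = (F + F)/(B + 9) = (2*F)/(9 + B) = 2*F/(9 + B))
t(l) = 4*l*(5 + l)/(9 + l) (t(l) = 2*((l + l)*(l + 5))/(9 + l) = 2*((2*l)*(5 + l))/(9 + l) = 2*(2*l*(5 + l))/(9 + l) = 4*l*(5 + l)/(9 + l))
sqrt(-231070 + t(-244)) = sqrt(-231070 + 4*(-244)*(5 - 244)/(9 - 244)) = sqrt(-231070 + 4*(-244)*(-239)/(-235)) = sqrt(-231070 + 4*(-244)*(-1/235)*(-239)) = sqrt(-231070 - 233264/235) = sqrt(-54534714/235) = I*sqrt(12815657790)/235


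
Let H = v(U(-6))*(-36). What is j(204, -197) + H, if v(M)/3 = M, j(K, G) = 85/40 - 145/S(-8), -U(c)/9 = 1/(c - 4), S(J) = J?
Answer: -1539/20 ≈ -76.950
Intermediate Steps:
U(c) = -9/(-4 + c) (U(c) = -9/(c - 4) = -9/(-4 + c))
j(K, G) = 81/4 (j(K, G) = 85/40 - 145/(-8) = 85*(1/40) - 145*(-⅛) = 17/8 + 145/8 = 81/4)
v(M) = 3*M
H = -486/5 (H = (3*(-9/(-4 - 6)))*(-36) = (3*(-9/(-10)))*(-36) = (3*(-9*(-⅒)))*(-36) = (3*(9/10))*(-36) = (27/10)*(-36) = -486/5 ≈ -97.200)
j(204, -197) + H = 81/4 - 486/5 = -1539/20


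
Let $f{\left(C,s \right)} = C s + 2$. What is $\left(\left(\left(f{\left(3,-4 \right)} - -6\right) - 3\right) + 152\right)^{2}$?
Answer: $21025$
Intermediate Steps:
$f{\left(C,s \right)} = 2 + C s$
$\left(\left(\left(f{\left(3,-4 \right)} - -6\right) - 3\right) + 152\right)^{2} = \left(\left(\left(\left(2 + 3 \left(-4\right)\right) - -6\right) - 3\right) + 152\right)^{2} = \left(\left(\left(\left(2 - 12\right) + 6\right) - 3\right) + 152\right)^{2} = \left(\left(\left(-10 + 6\right) - 3\right) + 152\right)^{2} = \left(\left(-4 - 3\right) + 152\right)^{2} = \left(-7 + 152\right)^{2} = 145^{2} = 21025$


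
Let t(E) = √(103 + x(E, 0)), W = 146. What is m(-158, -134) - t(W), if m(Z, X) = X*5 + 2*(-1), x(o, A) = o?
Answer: -672 - √249 ≈ -687.78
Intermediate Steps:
m(Z, X) = -2 + 5*X (m(Z, X) = 5*X - 2 = -2 + 5*X)
t(E) = √(103 + E)
m(-158, -134) - t(W) = (-2 + 5*(-134)) - √(103 + 146) = (-2 - 670) - √249 = -672 - √249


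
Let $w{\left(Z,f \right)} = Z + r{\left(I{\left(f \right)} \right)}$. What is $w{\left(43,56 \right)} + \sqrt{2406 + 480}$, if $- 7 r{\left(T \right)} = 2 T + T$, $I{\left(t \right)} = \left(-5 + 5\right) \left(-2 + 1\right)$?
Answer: $43 + \sqrt{2886} \approx 96.722$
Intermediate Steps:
$I{\left(t \right)} = 0$ ($I{\left(t \right)} = 0 \left(-1\right) = 0$)
$r{\left(T \right)} = - \frac{3 T}{7}$ ($r{\left(T \right)} = - \frac{2 T + T}{7} = - \frac{3 T}{7}$)
$w{\left(Z,f \right)} = Z$ ($w{\left(Z,f \right)} = Z - 0 = Z + 0 = Z$)
$w{\left(43,56 \right)} + \sqrt{2406 + 480} = 43 + \sqrt{2406 + 480} = 43 + \sqrt{2886}$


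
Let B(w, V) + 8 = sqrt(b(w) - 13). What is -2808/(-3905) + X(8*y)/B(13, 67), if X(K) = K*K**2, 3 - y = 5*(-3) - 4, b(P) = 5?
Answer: 8*(-1330572676*I + 351*sqrt(2))/(3905*(sqrt(2) + 4*I)) ≈ -6.0575e+5 - 2.1417e+5*I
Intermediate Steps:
y = 22 (y = 3 - (5*(-3) - 4) = 3 - (-15 - 4) = 3 - 1*(-19) = 3 + 19 = 22)
X(K) = K**3
B(w, V) = -8 + 2*I*sqrt(2) (B(w, V) = -8 + sqrt(5 - 13) = -8 + sqrt(-8) = -8 + 2*I*sqrt(2))
-2808/(-3905) + X(8*y)/B(13, 67) = -2808/(-3905) + (8*22)**3/(-8 + 2*I*sqrt(2)) = -2808*(-1/3905) + 176**3/(-8 + 2*I*sqrt(2)) = 2808/3905 + 5451776/(-8 + 2*I*sqrt(2))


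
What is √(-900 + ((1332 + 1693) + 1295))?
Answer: 6*√95 ≈ 58.481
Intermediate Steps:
√(-900 + ((1332 + 1693) + 1295)) = √(-900 + (3025 + 1295)) = √(-900 + 4320) = √3420 = 6*√95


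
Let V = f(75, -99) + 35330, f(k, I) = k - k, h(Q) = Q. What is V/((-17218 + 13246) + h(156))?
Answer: -17665/1908 ≈ -9.2584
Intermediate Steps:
f(k, I) = 0
V = 35330 (V = 0 + 35330 = 35330)
V/((-17218 + 13246) + h(156)) = 35330/((-17218 + 13246) + 156) = 35330/(-3972 + 156) = 35330/(-3816) = 35330*(-1/3816) = -17665/1908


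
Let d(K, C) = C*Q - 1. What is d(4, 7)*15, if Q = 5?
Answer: 510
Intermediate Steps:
d(K, C) = -1 + 5*C (d(K, C) = C*5 - 1 = 5*C - 1 = -1 + 5*C)
d(4, 7)*15 = (-1 + 5*7)*15 = (-1 + 35)*15 = 34*15 = 510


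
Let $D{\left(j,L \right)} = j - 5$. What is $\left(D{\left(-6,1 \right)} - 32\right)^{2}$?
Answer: $1849$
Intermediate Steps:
$D{\left(j,L \right)} = -5 + j$ ($D{\left(j,L \right)} = j - 5 = -5 + j$)
$\left(D{\left(-6,1 \right)} - 32\right)^{2} = \left(\left(-5 - 6\right) - 32\right)^{2} = \left(-11 - 32\right)^{2} = \left(-43\right)^{2} = 1849$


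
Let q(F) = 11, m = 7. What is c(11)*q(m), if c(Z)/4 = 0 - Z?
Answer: -484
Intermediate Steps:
c(Z) = -4*Z (c(Z) = 4*(0 - Z) = 4*(-Z) = -4*Z)
c(11)*q(m) = -4*11*11 = -44*11 = -484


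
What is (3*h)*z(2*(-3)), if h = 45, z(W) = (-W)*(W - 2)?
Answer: -6480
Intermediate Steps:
z(W) = -W*(-2 + W) (z(W) = (-W)*(-2 + W) = -W*(-2 + W))
(3*h)*z(2*(-3)) = (3*45)*((2*(-3))*(2 - 2*(-3))) = 135*(-6*(2 - 1*(-6))) = 135*(-6*(2 + 6)) = 135*(-6*8) = 135*(-48) = -6480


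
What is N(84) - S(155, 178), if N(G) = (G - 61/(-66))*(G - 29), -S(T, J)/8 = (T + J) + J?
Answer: 52553/6 ≈ 8758.8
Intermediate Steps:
S(T, J) = -16*J - 8*T (S(T, J) = -8*((T + J) + J) = -8*((J + T) + J) = -8*(T + 2*J) = -16*J - 8*T)
N(G) = (-29 + G)*(61/66 + G) (N(G) = (G - 61*(-1/66))*(-29 + G) = (G + 61/66)*(-29 + G) = (61/66 + G)*(-29 + G) = (-29 + G)*(61/66 + G))
N(84) - S(155, 178) = (-1769/66 + 84² - 1853/66*84) - (-16*178 - 8*155) = (-1769/66 + 7056 - 25942/11) - (-2848 - 1240) = 28025/6 - 1*(-4088) = 28025/6 + 4088 = 52553/6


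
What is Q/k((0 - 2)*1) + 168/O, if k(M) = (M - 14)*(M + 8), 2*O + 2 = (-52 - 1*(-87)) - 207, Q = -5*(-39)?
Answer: -3677/928 ≈ -3.9623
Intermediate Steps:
Q = 195
O = -87 (O = -1 + ((-52 - 1*(-87)) - 207)/2 = -1 + ((-52 + 87) - 207)/2 = -1 + (35 - 207)/2 = -1 + (½)*(-172) = -1 - 86 = -87)
k(M) = (-14 + M)*(8 + M)
Q/k((0 - 2)*1) + 168/O = 195/(-112 + ((0 - 2)*1)² - 6*(0 - 2)) + 168/(-87) = 195/(-112 + (-2*1)² - (-12)) + 168*(-1/87) = 195/(-112 + (-2)² - 6*(-2)) - 56/29 = 195/(-112 + 4 + 12) - 56/29 = 195/(-96) - 56/29 = 195*(-1/96) - 56/29 = -65/32 - 56/29 = -3677/928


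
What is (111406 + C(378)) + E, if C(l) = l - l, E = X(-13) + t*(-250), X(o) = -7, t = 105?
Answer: 85149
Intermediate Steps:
E = -26257 (E = -7 + 105*(-250) = -7 - 26250 = -26257)
C(l) = 0
(111406 + C(378)) + E = (111406 + 0) - 26257 = 111406 - 26257 = 85149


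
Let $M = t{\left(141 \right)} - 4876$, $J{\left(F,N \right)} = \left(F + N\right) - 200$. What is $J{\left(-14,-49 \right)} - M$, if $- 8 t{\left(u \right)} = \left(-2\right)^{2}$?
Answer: $\frac{9227}{2} \approx 4613.5$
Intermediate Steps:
$J{\left(F,N \right)} = -200 + F + N$
$t{\left(u \right)} = - \frac{1}{2}$ ($t{\left(u \right)} = - \frac{\left(-2\right)^{2}}{8} = \left(- \frac{1}{8}\right) 4 = - \frac{1}{2}$)
$M = - \frac{9753}{2}$ ($M = - \frac{1}{2} - 4876 = - \frac{9753}{2} \approx -4876.5$)
$J{\left(-14,-49 \right)} - M = \left(-200 - 14 - 49\right) - - \frac{9753}{2} = -263 + \frac{9753}{2} = \frac{9227}{2}$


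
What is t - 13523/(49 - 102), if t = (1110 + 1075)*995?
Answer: 115239498/53 ≈ 2.1743e+6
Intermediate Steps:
t = 2174075 (t = 2185*995 = 2174075)
t - 13523/(49 - 102) = 2174075 - 13523/(49 - 102) = 2174075 - 13523/(-53) = 2174075 - 13523*(-1/53) = 2174075 + 13523/53 = 115239498/53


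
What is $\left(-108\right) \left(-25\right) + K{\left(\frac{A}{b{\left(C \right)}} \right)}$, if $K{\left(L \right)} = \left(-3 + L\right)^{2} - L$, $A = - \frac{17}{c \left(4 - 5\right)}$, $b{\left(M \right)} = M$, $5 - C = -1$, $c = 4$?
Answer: $\frac{1557817}{576} \approx 2704.5$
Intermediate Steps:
$C = 6$ ($C = 5 - -1 = 5 + 1 = 6$)
$A = \frac{17}{4}$ ($A = - \frac{17}{4 \left(4 - 5\right)} = - \frac{17}{4 \left(-1\right)} = - \frac{17}{-4} = \left(-17\right) \left(- \frac{1}{4}\right) = \frac{17}{4} \approx 4.25$)
$\left(-108\right) \left(-25\right) + K{\left(\frac{A}{b{\left(C \right)}} \right)} = \left(-108\right) \left(-25\right) + \left(\left(-3 + \frac{17}{4 \cdot 6}\right)^{2} - \frac{17}{4 \cdot 6}\right) = 2700 + \left(\left(-3 + \frac{17}{4} \cdot \frac{1}{6}\right)^{2} - \frac{17}{4} \cdot \frac{1}{6}\right) = 2700 + \left(\left(-3 + \frac{17}{24}\right)^{2} - \frac{17}{24}\right) = 2700 - \left(\frac{17}{24} - \left(- \frac{55}{24}\right)^{2}\right) = 2700 + \left(\frac{3025}{576} - \frac{17}{24}\right) = 2700 + \frac{2617}{576} = \frac{1557817}{576}$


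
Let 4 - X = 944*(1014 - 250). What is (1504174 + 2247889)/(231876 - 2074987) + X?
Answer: -1329277522595/1843111 ≈ -7.2121e+5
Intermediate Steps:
X = -721212 (X = 4 - 944*(1014 - 250) = 4 - 944*764 = 4 - 1*721216 = 4 - 721216 = -721212)
(1504174 + 2247889)/(231876 - 2074987) + X = (1504174 + 2247889)/(231876 - 2074987) - 721212 = 3752063/(-1843111) - 721212 = 3752063*(-1/1843111) - 721212 = -3752063/1843111 - 721212 = -1329277522595/1843111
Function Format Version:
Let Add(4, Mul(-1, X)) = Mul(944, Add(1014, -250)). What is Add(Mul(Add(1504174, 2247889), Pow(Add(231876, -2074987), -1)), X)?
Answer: Rational(-1329277522595, 1843111) ≈ -7.2121e+5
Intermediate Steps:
X = -721212 (X = Add(4, Mul(-1, Mul(944, Add(1014, -250)))) = Add(4, Mul(-1, Mul(944, 764))) = Add(4, Mul(-1, 721216)) = Add(4, -721216) = -721212)
Add(Mul(Add(1504174, 2247889), Pow(Add(231876, -2074987), -1)), X) = Add(Mul(Add(1504174, 2247889), Pow(Add(231876, -2074987), -1)), -721212) = Add(Mul(3752063, Pow(-1843111, -1)), -721212) = Add(Mul(3752063, Rational(-1, 1843111)), -721212) = Add(Rational(-3752063, 1843111), -721212) = Rational(-1329277522595, 1843111)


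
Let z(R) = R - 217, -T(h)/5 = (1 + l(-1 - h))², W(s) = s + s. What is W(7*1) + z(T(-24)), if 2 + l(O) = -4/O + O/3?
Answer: -1970003/4761 ≈ -413.78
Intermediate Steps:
l(O) = -2 - 4/O + O/3 (l(O) = -2 + (-4/O + O/3) = -2 - 4/O + O/3)
W(s) = 2*s
T(h) = -5*(-4/3 - 4/(-1 - h) - h/3)² (T(h) = -5*(1 + (-2 - 4/(-1 - h) + (-1 - h)/3))² = -5*(1 + (-2 - 4/(-1 - h) + (-⅓ - h/3)))² = -5*(1 + (-7/3 - 4/(-1 - h) - h/3))² = -5*(-4/3 - 4/(-1 - h) - h/3)²)
z(R) = -217 + R
W(7*1) + z(T(-24)) = 2*(7*1) + (-217 - 5*(-12 + (1 - 24)*(4 - 24))²/(9*(1 - 24)²)) = 2*7 + (-217 - 5/9*(-12 - 23*(-20))²/(-23)²) = 14 + (-217 - 5/9*1/529*(-12 + 460)²) = 14 + (-217 - 5/9*1/529*448²) = 14 + (-217 - 5/9*1/529*200704) = 14 + (-217 - 1003520/4761) = 14 - 2036657/4761 = -1970003/4761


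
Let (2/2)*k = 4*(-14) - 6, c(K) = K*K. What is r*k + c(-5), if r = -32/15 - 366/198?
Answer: 14953/55 ≈ 271.87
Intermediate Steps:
c(K) = K²
r = -219/55 (r = -32*1/15 - 366*1/198 = -32/15 - 61/33 = -219/55 ≈ -3.9818)
k = -62 (k = 4*(-14) - 6 = -56 - 6 = -62)
r*k + c(-5) = -219/55*(-62) + (-5)² = 13578/55 + 25 = 14953/55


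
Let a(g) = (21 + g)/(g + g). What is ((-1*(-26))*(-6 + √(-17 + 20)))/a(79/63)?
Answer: -12324/701 + 2054*√3/701 ≈ -12.506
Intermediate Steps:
a(g) = (21 + g)/(2*g) (a(g) = (21 + g)/((2*g)) = (21 + g)*(1/(2*g)) = (21 + g)/(2*g))
((-1*(-26))*(-6 + √(-17 + 20)))/a(79/63) = ((-1*(-26))*(-6 + √(-17 + 20)))/(((21 + 79/63)/(2*((79/63))))) = (26*(-6 + √3))/(((21 + 79*(1/63))/(2*((79*(1/63)))))) = (-156 + 26*√3)/(((21 + 79/63)/(2*(79/63)))) = (-156 + 26*√3)/(((½)*(63/79)*(1402/63))) = (-156 + 26*√3)/(701/79) = (-156 + 26*√3)*(79/701) = -12324/701 + 2054*√3/701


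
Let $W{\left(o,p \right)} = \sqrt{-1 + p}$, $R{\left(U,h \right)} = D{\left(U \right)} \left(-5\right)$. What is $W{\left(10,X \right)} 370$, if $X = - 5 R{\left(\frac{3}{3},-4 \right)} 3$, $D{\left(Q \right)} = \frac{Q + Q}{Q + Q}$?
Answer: $370 \sqrt{74} \approx 3182.9$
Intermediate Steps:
$D{\left(Q \right)} = 1$ ($D{\left(Q \right)} = \frac{2 Q}{2 Q} = 2 Q \frac{1}{2 Q} = 1$)
$R{\left(U,h \right)} = -5$ ($R{\left(U,h \right)} = 1 \left(-5\right) = -5$)
$X = 75$ ($X = \left(-5\right) \left(-5\right) 3 = 25 \cdot 3 = 75$)
$W{\left(10,X \right)} 370 = \sqrt{-1 + 75} \cdot 370 = \sqrt{74} \cdot 370 = 370 \sqrt{74}$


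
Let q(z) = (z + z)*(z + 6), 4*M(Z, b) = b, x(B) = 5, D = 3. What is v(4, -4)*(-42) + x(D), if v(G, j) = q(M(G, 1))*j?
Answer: 530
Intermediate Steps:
M(Z, b) = b/4
q(z) = 2*z*(6 + z) (q(z) = (2*z)*(6 + z) = 2*z*(6 + z))
v(G, j) = 25*j/8 (v(G, j) = (2*((¼)*1)*(6 + (¼)*1))*j = (2*(¼)*(6 + ¼))*j = (2*(¼)*(25/4))*j = 25*j/8)
v(4, -4)*(-42) + x(D) = ((25/8)*(-4))*(-42) + 5 = -25/2*(-42) + 5 = 525 + 5 = 530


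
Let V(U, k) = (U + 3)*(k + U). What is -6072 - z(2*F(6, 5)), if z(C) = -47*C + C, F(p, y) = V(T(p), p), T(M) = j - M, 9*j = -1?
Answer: -489256/81 ≈ -6040.2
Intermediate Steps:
j = -1/9 (j = (1/9)*(-1) = -1/9 ≈ -0.11111)
T(M) = -1/9 - M
V(U, k) = (3 + U)*(U + k)
F(p, y) = -1/3 + (-1/9 - p)**2 + p*(-1/9 - p) (F(p, y) = (-1/9 - p)**2 + 3*(-1/9 - p) + 3*p + (-1/9 - p)*p = (-1/9 - p)**2 + (-1/3 - 3*p) + 3*p + p*(-1/9 - p) = -1/3 + (-1/9 - p)**2 + p*(-1/9 - p))
z(C) = -46*C
-6072 - z(2*F(6, 5)) = -6072 - (-46)*2*(-26/81 + (1/9)*6) = -6072 - (-46)*2*(-26/81 + 2/3) = -6072 - (-46)*2*(28/81) = -6072 - (-46)*56/81 = -6072 - 1*(-2576/81) = -6072 + 2576/81 = -489256/81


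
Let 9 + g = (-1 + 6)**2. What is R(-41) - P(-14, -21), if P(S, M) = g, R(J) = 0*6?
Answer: -16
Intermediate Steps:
R(J) = 0
g = 16 (g = -9 + (-1 + 6)**2 = -9 + 5**2 = -9 + 25 = 16)
P(S, M) = 16
R(-41) - P(-14, -21) = 0 - 1*16 = 0 - 16 = -16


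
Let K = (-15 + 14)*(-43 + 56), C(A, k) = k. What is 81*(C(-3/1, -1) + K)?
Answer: -1134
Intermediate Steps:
K = -13 (K = -1*13 = -13)
81*(C(-3/1, -1) + K) = 81*(-1 - 13) = 81*(-14) = -1134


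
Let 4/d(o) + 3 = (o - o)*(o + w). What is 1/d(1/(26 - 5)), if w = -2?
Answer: -¾ ≈ -0.75000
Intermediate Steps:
d(o) = -4/3 (d(o) = 4/(-3 + (o - o)*(o - 2)) = 4/(-3 + 0*(-2 + o)) = 4/(-3 + 0) = 4/(-3) = 4*(-⅓) = -4/3)
1/d(1/(26 - 5)) = 1/(-4/3) = -¾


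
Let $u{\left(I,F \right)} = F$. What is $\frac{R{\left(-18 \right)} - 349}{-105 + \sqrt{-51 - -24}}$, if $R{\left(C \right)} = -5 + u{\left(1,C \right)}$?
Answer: $\frac{1085}{307} + \frac{31 i \sqrt{3}}{307} \approx 3.5342 + 0.1749 i$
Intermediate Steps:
$R{\left(C \right)} = -5 + C$
$\frac{R{\left(-18 \right)} - 349}{-105 + \sqrt{-51 - -24}} = \frac{\left(-5 - 18\right) - 349}{-105 + \sqrt{-51 - -24}} = \frac{-23 - 349}{-105 + \sqrt{-51 + 24}} = - \frac{372}{-105 + \sqrt{-27}} = - \frac{372}{-105 + 3 i \sqrt{3}}$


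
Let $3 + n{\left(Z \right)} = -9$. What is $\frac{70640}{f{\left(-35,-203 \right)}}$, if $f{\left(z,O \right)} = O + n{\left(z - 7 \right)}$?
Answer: $- \frac{14128}{43} \approx -328.56$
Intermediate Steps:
$n{\left(Z \right)} = -12$ ($n{\left(Z \right)} = -3 - 9 = -12$)
$f{\left(z,O \right)} = -12 + O$ ($f{\left(z,O \right)} = O - 12 = -12 + O$)
$\frac{70640}{f{\left(-35,-203 \right)}} = \frac{70640}{-12 - 203} = \frac{70640}{-215} = 70640 \left(- \frac{1}{215}\right) = - \frac{14128}{43}$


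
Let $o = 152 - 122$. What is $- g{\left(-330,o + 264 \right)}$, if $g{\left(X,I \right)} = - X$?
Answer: $-330$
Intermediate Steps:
$o = 30$ ($o = 152 - 122 = 30$)
$- g{\left(-330,o + 264 \right)} = - \left(-1\right) \left(-330\right) = \left(-1\right) 330 = -330$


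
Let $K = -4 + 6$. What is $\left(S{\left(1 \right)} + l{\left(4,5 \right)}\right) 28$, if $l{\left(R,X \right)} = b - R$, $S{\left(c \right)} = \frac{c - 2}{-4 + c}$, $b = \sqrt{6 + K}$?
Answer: $- \frac{308}{3} + 56 \sqrt{2} \approx -23.471$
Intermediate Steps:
$K = 2$
$b = 2 \sqrt{2}$ ($b = \sqrt{6 + 2} = \sqrt{8} = 2 \sqrt{2} \approx 2.8284$)
$S{\left(c \right)} = \frac{-2 + c}{-4 + c}$
$l{\left(R,X \right)} = - R + 2 \sqrt{2}$ ($l{\left(R,X \right)} = 2 \sqrt{2} - R = - R + 2 \sqrt{2}$)
$\left(S{\left(1 \right)} + l{\left(4,5 \right)}\right) 28 = \left(\frac{-2 + 1}{-4 + 1} + \left(\left(-1\right) 4 + 2 \sqrt{2}\right)\right) 28 = \left(\frac{1}{-3} \left(-1\right) - \left(4 - 2 \sqrt{2}\right)\right) 28 = \left(\left(- \frac{1}{3}\right) \left(-1\right) - \left(4 - 2 \sqrt{2}\right)\right) 28 = \left(\frac{1}{3} - \left(4 - 2 \sqrt{2}\right)\right) 28 = \left(- \frac{11}{3} + 2 \sqrt{2}\right) 28 = - \frac{308}{3} + 56 \sqrt{2}$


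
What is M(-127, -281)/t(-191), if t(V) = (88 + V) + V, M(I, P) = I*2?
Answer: 127/147 ≈ 0.86395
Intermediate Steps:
M(I, P) = 2*I
t(V) = 88 + 2*V
M(-127, -281)/t(-191) = (2*(-127))/(88 + 2*(-191)) = -254/(88 - 382) = -254/(-294) = -254*(-1/294) = 127/147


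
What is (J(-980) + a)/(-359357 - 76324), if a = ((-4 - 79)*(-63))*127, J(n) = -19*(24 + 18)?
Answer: -221095/145227 ≈ -1.5224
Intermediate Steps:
J(n) = -798 (J(n) = -19*42 = -798)
a = 664083 (a = -83*(-63)*127 = 5229*127 = 664083)
(J(-980) + a)/(-359357 - 76324) = (-798 + 664083)/(-359357 - 76324) = 663285/(-435681) = 663285*(-1/435681) = -221095/145227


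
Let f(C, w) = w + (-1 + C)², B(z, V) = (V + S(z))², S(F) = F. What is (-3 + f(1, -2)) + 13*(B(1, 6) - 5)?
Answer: 567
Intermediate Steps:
B(z, V) = (V + z)²
(-3 + f(1, -2)) + 13*(B(1, 6) - 5) = (-3 + (-2 + (-1 + 1)²)) + 13*((6 + 1)² - 5) = (-3 + (-2 + 0²)) + 13*(7² - 5) = (-3 + (-2 + 0)) + 13*(49 - 5) = (-3 - 2) + 13*44 = -5 + 572 = 567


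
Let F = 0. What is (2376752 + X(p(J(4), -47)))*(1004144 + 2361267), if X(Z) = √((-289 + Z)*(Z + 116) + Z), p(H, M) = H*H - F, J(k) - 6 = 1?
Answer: 7998747325072 + 3365411*I*√39551 ≈ 7.9987e+12 + 6.6929e+8*I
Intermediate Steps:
J(k) = 7 (J(k) = 6 + 1 = 7)
p(H, M) = H² (p(H, M) = H*H - 1*0 = H² + 0 = H²)
X(Z) = √(Z + (-289 + Z)*(116 + Z)) (X(Z) = √((-289 + Z)*(116 + Z) + Z) = √(Z + (-289 + Z)*(116 + Z)))
(2376752 + X(p(J(4), -47)))*(1004144 + 2361267) = (2376752 + √(-33524 + (7²)² - 172*7²))*(1004144 + 2361267) = (2376752 + √(-33524 + 49² - 172*49))*3365411 = (2376752 + √(-33524 + 2401 - 8428))*3365411 = (2376752 + √(-39551))*3365411 = (2376752 + I*√39551)*3365411 = 7998747325072 + 3365411*I*√39551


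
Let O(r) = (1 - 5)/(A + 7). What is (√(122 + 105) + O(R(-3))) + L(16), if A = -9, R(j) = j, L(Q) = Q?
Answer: 18 + √227 ≈ 33.067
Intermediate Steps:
O(r) = 2 (O(r) = (1 - 5)/(-9 + 7) = -4/(-2) = -4*(-½) = 2)
(√(122 + 105) + O(R(-3))) + L(16) = (√(122 + 105) + 2) + 16 = (√227 + 2) + 16 = (2 + √227) + 16 = 18 + √227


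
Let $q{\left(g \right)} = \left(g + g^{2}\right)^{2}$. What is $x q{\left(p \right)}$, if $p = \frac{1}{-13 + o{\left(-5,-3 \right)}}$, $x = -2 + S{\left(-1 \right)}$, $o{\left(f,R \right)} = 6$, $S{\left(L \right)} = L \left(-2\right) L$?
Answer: $- \frac{144}{2401} \approx -0.059975$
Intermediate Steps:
$S{\left(L \right)} = - 2 L^{2}$ ($S{\left(L \right)} = - 2 L L = - 2 L^{2}$)
$x = -4$ ($x = -2 - 2 \left(-1\right)^{2} = -2 - 2 = -4$)
$p = - \frac{1}{7}$ ($p = \frac{1}{-13 + 6} = \frac{1}{-7} = - \frac{1}{7} \approx -0.14286$)
$x q{\left(p \right)} = - 4 \left(- \frac{1}{7}\right)^{2} \left(1 - \frac{1}{7}\right)^{2} = - 4 \frac{\left(\frac{6}{7}\right)^{2}}{49} = - 4 \cdot \frac{1}{49} \cdot \frac{36}{49} = \left(-4\right) \frac{36}{2401} = - \frac{144}{2401}$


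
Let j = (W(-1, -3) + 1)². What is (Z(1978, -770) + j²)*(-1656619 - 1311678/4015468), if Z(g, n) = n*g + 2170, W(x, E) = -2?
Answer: 5058554299013247465/2007734 ≈ 2.5195e+12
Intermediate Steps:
Z(g, n) = 2170 + g*n (Z(g, n) = g*n + 2170 = 2170 + g*n)
j = 1 (j = (-2 + 1)² = (-1)² = 1)
(Z(1978, -770) + j²)*(-1656619 - 1311678/4015468) = ((2170 + 1978*(-770)) + 1²)*(-1656619 - 1311678/4015468) = ((2170 - 1523060) + 1)*(-1656619 - 1311678*1/4015468) = (-1520890 + 1)*(-1656619 - 655839/2007734) = -1520889*(-3326050947185/2007734) = 5058554299013247465/2007734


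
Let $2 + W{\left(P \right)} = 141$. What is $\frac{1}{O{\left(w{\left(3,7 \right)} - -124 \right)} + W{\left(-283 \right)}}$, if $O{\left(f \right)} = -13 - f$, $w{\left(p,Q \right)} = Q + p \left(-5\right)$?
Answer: $\frac{1}{10} \approx 0.1$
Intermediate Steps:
$w{\left(p,Q \right)} = Q - 5 p$
$W{\left(P \right)} = 139$ ($W{\left(P \right)} = -2 + 141 = 139$)
$\frac{1}{O{\left(w{\left(3,7 \right)} - -124 \right)} + W{\left(-283 \right)}} = \frac{1}{\left(-13 - \left(\left(7 - 15\right) - -124\right)\right) + 139} = \frac{1}{\left(-13 - \left(\left(7 - 15\right) + 124\right)\right) + 139} = \frac{1}{\left(-13 - \left(-8 + 124\right)\right) + 139} = \frac{1}{\left(-13 - 116\right) + 139} = \frac{1}{-129 + 139} = \frac{1}{10}$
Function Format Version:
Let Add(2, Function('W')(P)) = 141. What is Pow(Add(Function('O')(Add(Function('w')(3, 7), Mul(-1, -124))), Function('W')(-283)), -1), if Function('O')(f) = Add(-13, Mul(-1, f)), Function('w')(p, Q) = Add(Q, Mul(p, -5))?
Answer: Rational(1, 10) ≈ 0.10000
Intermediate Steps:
Function('w')(p, Q) = Add(Q, Mul(-5, p))
Function('W')(P) = 139 (Function('W')(P) = Add(-2, 141) = 139)
Pow(Add(Function('O')(Add(Function('w')(3, 7), Mul(-1, -124))), Function('W')(-283)), -1) = Pow(Add(Add(-13, Mul(-1, Add(Add(7, Mul(-5, 3)), Mul(-1, -124)))), 139), -1) = Pow(Add(Add(-13, Mul(-1, Add(Add(7, -15), 124))), 139), -1) = Pow(Add(Add(-13, Mul(-1, Add(-8, 124))), 139), -1) = Pow(Add(Add(-13, Mul(-1, 116)), 139), -1) = Pow(Add(Add(-13, -116), 139), -1) = Pow(Add(-129, 139), -1) = Pow(10, -1) = Rational(1, 10)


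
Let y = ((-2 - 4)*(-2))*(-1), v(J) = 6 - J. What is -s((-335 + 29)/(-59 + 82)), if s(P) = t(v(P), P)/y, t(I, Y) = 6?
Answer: ½ ≈ 0.50000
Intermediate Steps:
y = -12 (y = -6*(-2)*(-1) = 12*(-1) = -12)
s(P) = -½ (s(P) = 6/(-12) = 6*(-1/12) = -½)
-s((-335 + 29)/(-59 + 82)) = -1*(-½) = ½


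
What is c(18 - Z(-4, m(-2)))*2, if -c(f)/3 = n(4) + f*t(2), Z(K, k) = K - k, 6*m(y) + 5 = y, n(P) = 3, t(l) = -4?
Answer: 482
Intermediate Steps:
m(y) = -⅚ + y/6
c(f) = -9 + 12*f (c(f) = -3*(3 + f*(-4)) = -3*(3 - 4*f) = -9 + 12*f)
c(18 - Z(-4, m(-2)))*2 = (-9 + 12*(18 - (-4 - (-⅚ + (⅙)*(-2)))))*2 = (-9 + 12*(18 - (-4 - (-⅚ - ⅓))))*2 = (-9 + 12*(18 - (-4 - 1*(-7/6))))*2 = (-9 + 12*(18 - (-4 + 7/6)))*2 = (-9 + 12*(18 - 1*(-17/6)))*2 = (-9 + 12*(18 + 17/6))*2 = (-9 + 12*(125/6))*2 = (-9 + 250)*2 = 241*2 = 482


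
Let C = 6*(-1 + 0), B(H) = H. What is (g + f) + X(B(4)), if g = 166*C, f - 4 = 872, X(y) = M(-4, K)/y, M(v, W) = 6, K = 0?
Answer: -237/2 ≈ -118.50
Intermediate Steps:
C = -6 (C = 6*(-1) = -6)
X(y) = 6/y
f = 876 (f = 4 + 872 = 876)
g = -996 (g = 166*(-6) = -996)
(g + f) + X(B(4)) = (-996 + 876) + 6/4 = -120 + 6*(1/4) = -120 + 3/2 = -237/2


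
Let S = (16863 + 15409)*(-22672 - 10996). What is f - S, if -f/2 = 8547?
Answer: 1086516602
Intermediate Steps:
f = -17094 (f = -2*8547 = -17094)
S = -1086533696 (S = 32272*(-33668) = -1086533696)
f - S = -17094 - 1*(-1086533696) = -17094 + 1086533696 = 1086516602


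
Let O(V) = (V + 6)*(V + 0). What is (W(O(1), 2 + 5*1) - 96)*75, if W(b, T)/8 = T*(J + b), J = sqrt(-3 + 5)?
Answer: 22200 + 4200*sqrt(2) ≈ 28140.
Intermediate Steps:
O(V) = V*(6 + V) (O(V) = (6 + V)*V = V*(6 + V))
J = sqrt(2) ≈ 1.4142
W(b, T) = 8*T*(b + sqrt(2)) (W(b, T) = 8*(T*(sqrt(2) + b)) = 8*(T*(b + sqrt(2))) = 8*T*(b + sqrt(2)))
(W(O(1), 2 + 5*1) - 96)*75 = (8*(2 + 5*1)*(1*(6 + 1) + sqrt(2)) - 96)*75 = (8*(2 + 5)*(1*7 + sqrt(2)) - 96)*75 = (8*7*(7 + sqrt(2)) - 96)*75 = ((392 + 56*sqrt(2)) - 96)*75 = (296 + 56*sqrt(2))*75 = 22200 + 4200*sqrt(2)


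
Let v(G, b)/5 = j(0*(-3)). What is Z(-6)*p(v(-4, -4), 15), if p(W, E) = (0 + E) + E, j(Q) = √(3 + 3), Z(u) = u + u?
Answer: -360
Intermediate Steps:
Z(u) = 2*u
j(Q) = √6
v(G, b) = 5*√6
p(W, E) = 2*E (p(W, E) = E + E = 2*E)
Z(-6)*p(v(-4, -4), 15) = (2*(-6))*(2*15) = -12*30 = -360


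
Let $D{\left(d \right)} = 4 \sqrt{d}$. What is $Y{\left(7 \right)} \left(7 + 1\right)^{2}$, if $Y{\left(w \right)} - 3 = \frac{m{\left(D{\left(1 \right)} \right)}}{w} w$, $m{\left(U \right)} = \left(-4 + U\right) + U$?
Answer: $448$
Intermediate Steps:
$m{\left(U \right)} = -4 + 2 U$
$Y{\left(w \right)} = 7$ ($Y{\left(w \right)} = 3 + \frac{-4 + 2 \cdot 4 \sqrt{1}}{w} w = 3 + \frac{-4 + 2 \cdot 4 \cdot 1}{w} w = 3 + \frac{-4 + 2 \cdot 4}{w} w = 3 + \frac{-4 + 8}{w} w = 3 + \frac{4}{w} w = 3 + 4 = 7$)
$Y{\left(7 \right)} \left(7 + 1\right)^{2} = 7 \left(7 + 1\right)^{2} = 7 \cdot 8^{2} = 7 \cdot 64 = 448$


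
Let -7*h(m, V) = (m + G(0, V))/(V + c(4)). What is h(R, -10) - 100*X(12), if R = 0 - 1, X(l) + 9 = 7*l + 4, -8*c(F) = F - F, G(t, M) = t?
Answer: -553001/70 ≈ -7900.0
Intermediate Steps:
c(F) = 0 (c(F) = -(F - F)/8 = -⅛*0 = 0)
X(l) = -5 + 7*l (X(l) = -9 + (7*l + 4) = -9 + (4 + 7*l) = -5 + 7*l)
R = -1
h(m, V) = -m/(7*V) (h(m, V) = -(m + 0)/(7*(V + 0)) = -m/(7*V))
h(R, -10) - 100*X(12) = -⅐*(-1)/(-10) - 100*(-5 + 7*12) = -⅐*(-1)*(-⅒) - 100*(-5 + 84) = -1/70 - 100*79 = -1/70 - 7900 = -553001/70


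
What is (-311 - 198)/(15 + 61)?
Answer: -509/76 ≈ -6.6974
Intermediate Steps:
(-311 - 198)/(15 + 61) = -509/76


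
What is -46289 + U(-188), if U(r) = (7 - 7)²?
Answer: -46289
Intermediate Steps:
U(r) = 0 (U(r) = 0² = 0)
-46289 + U(-188) = -46289 + 0 = -46289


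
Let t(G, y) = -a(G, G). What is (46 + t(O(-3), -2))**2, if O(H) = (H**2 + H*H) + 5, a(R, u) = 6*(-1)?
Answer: 2704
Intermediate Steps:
a(R, u) = -6
O(H) = 5 + 2*H**2 (O(H) = (H**2 + H**2) + 5 = 2*H**2 + 5 = 5 + 2*H**2)
t(G, y) = 6 (t(G, y) = -1*(-6) = 6)
(46 + t(O(-3), -2))**2 = (46 + 6)**2 = 52**2 = 2704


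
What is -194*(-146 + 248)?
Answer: -19788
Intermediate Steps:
-194*(-146 + 248) = -194*102 = -19788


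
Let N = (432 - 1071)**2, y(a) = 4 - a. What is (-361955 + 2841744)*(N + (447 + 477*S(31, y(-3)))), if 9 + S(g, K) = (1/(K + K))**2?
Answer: 196591663391253/196 ≈ 1.0030e+12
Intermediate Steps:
S(g, K) = -9 + 1/(4*K**2) (S(g, K) = -9 + (1/(K + K))**2 = -9 + (1/(2*K))**2 = -9 + 1/(4*K**2))
N = 408321 (N = (-639)**2 = 408321)
(-361955 + 2841744)*(N + (447 + 477*S(31, y(-3)))) = (-361955 + 2841744)*(408321 + (447 + 477*(-9 + 1/(4*(4 - 1*(-3))**2)))) = 2479789*(408321 + (447 + 477*(-9 + 1/(4*(4 + 3)**2)))) = 2479789*(408321 + (447 + 477*(-9 + (1/4)/7**2))) = 2479789*(408321 + (447 + 477*(-9 + (1/4)*(1/49)))) = 2479789*(408321 + (447 + 477*(-9 + 1/196))) = 2479789*(408321 + (447 + 477*(-1763/196))) = 2479789*(408321 + (447 - 840951/196)) = 2479789*(408321 - 753339/196) = 2479789*(79277577/196) = 196591663391253/196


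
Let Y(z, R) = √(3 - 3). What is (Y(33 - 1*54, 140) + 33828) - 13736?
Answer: 20092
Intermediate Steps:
Y(z, R) = 0 (Y(z, R) = √0 = 0)
(Y(33 - 1*54, 140) + 33828) - 13736 = (0 + 33828) - 13736 = 33828 - 13736 = 20092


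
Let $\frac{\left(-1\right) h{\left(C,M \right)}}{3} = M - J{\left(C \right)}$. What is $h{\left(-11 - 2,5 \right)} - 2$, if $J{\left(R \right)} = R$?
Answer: $-56$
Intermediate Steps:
$h{\left(C,M \right)} = - 3 M + 3 C$ ($h{\left(C,M \right)} = - 3 \left(M - C\right) = - 3 M + 3 C$)
$h{\left(-11 - 2,5 \right)} - 2 = \left(\left(-3\right) 5 + 3 \left(-11 - 2\right)\right) - 2 = \left(-15 + 3 \left(-11 - 2\right)\right) - 2 = \left(-15 + 3 \left(-13\right)\right) - 2 = \left(-15 - 39\right) - 2 = -54 - 2 = -56$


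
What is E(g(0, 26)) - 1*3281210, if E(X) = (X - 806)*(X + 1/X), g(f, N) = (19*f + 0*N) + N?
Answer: -3301520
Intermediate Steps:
g(f, N) = N + 19*f (g(f, N) = (19*f + 0) + N = 19*f + N = N + 19*f)
E(X) = (-806 + X)*(X + 1/X)
E(g(0, 26)) - 1*3281210 = (1 + (26 + 19*0)**2 - 806*(26 + 19*0) - 806/(26 + 19*0)) - 1*3281210 = (1 + (26 + 0)**2 - 806*(26 + 0) - 806/(26 + 0)) - 3281210 = (1 + 26**2 - 806*26 - 806/26) - 3281210 = (1 + 676 - 20956 - 806*1/26) - 3281210 = (1 + 676 - 20956 - 31) - 3281210 = -20310 - 3281210 = -3301520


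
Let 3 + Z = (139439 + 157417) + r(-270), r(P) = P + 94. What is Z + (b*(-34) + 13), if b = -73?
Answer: 299172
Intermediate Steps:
r(P) = 94 + P
Z = 296677 (Z = -3 + ((139439 + 157417) + (94 - 270)) = -3 + (296856 - 176) = -3 + 296680 = 296677)
Z + (b*(-34) + 13) = 296677 + (-73*(-34) + 13) = 296677 + (2482 + 13) = 296677 + 2495 = 299172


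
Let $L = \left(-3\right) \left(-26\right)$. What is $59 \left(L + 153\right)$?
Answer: $13629$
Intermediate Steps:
$L = 78$
$59 \left(L + 153\right) = 59 \left(78 + 153\right) = 59 \cdot 231 = 13629$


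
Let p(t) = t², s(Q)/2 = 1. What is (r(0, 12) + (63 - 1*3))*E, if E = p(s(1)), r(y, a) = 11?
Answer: 284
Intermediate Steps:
s(Q) = 2 (s(Q) = 2*1 = 2)
E = 4 (E = 2² = 4)
(r(0, 12) + (63 - 1*3))*E = (11 + (63 - 1*3))*4 = (11 + (63 - 3))*4 = (11 + 60)*4 = 71*4 = 284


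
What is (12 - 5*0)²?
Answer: 144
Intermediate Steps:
(12 - 5*0)² = (12 + 0)² = 12² = 144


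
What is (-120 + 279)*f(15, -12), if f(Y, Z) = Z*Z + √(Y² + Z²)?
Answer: 22896 + 477*√41 ≈ 25950.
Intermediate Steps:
f(Y, Z) = Z² + √(Y² + Z²)
(-120 + 279)*f(15, -12) = (-120 + 279)*((-12)² + √(15² + (-12)²)) = 159*(144 + √(225 + 144)) = 159*(144 + √369) = 159*(144 + 3*√41) = 22896 + 477*√41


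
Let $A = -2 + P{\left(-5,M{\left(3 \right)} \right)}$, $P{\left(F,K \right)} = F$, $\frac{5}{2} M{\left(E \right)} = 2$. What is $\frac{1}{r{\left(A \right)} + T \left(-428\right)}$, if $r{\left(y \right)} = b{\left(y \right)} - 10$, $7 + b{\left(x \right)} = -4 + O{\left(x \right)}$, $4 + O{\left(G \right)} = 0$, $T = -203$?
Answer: $\frac{1}{86859} \approx 1.1513 \cdot 10^{-5}$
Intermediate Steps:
$O{\left(G \right)} = -4$ ($O{\left(G \right)} = -4 + 0 = -4$)
$M{\left(E \right)} = \frac{4}{5}$ ($M{\left(E \right)} = \frac{2}{5} \cdot 2 = \frac{4}{5}$)
$b{\left(x \right)} = -15$ ($b{\left(x \right)} = -7 - 8 = -15$)
$A = -7$ ($A = -2 - 5 = -7$)
$r{\left(y \right)} = -25$ ($r{\left(y \right)} = -15 - 10 = -25$)
$\frac{1}{r{\left(A \right)} + T \left(-428\right)} = \frac{1}{-25 - -86884} = \frac{1}{-25 + 86884} = \frac{1}{86859}$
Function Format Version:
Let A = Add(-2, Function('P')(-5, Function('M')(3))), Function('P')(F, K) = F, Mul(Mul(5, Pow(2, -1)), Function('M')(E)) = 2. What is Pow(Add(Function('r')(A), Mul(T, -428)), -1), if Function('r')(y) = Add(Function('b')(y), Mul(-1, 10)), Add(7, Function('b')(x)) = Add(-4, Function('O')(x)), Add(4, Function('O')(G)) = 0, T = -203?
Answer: Rational(1, 86859) ≈ 1.1513e-5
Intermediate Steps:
Function('O')(G) = -4 (Function('O')(G) = Add(-4, 0) = -4)
Function('M')(E) = Rational(4, 5) (Function('M')(E) = Mul(Rational(2, 5), 2) = Rational(4, 5))
Function('b')(x) = -15 (Function('b')(x) = Add(-7, Add(-4, -4)) = Add(-7, -8) = -15)
A = -7 (A = Add(-2, -5) = -7)
Function('r')(y) = -25 (Function('r')(y) = Add(-15, Mul(-1, 10)) = Add(-15, -10) = -25)
Pow(Add(Function('r')(A), Mul(T, -428)), -1) = Pow(Add(-25, Mul(-203, -428)), -1) = Pow(Add(-25, 86884), -1) = Pow(86859, -1) = Rational(1, 86859)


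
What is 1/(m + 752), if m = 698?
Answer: 1/1450 ≈ 0.00068966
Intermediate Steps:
1/(m + 752) = 1/(698 + 752) = 1/1450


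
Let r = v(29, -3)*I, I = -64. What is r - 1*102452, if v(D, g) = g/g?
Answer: -102516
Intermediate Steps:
v(D, g) = 1
r = -64 (r = 1*(-64) = -64)
r - 1*102452 = -64 - 1*102452 = -64 - 102452 = -102516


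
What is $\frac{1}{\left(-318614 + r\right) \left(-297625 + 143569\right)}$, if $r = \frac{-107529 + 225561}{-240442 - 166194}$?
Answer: $\frac{101659}{4989875401203504} \approx 2.0373 \cdot 10^{-11}$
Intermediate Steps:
$r = - \frac{29508}{101659}$ ($r = \frac{118032}{-406636} = 118032 \left(- \frac{1}{406636}\right) = - \frac{29508}{101659} \approx -0.29026$)
$\frac{1}{\left(-318614 + r\right) \left(-297625 + 143569\right)} = \frac{1}{\left(-318614 - \frac{29508}{101659}\right) \left(-297625 + 143569\right)} = \frac{1}{\left(- \frac{32390010134}{101659}\right) \left(-154056\right)} = \frac{1}{\frac{4989875401203504}{101659}} = \frac{101659}{4989875401203504}$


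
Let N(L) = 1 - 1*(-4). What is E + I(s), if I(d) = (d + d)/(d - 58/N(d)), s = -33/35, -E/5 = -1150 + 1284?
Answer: -294064/439 ≈ -669.85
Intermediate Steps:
N(L) = 5 (N(L) = 1 + 4 = 5)
E = -670 (E = -5*(-1150 + 1284) = -5*134 = -670)
s = -33/35 (s = -33*1/35 = -33/35 ≈ -0.94286)
I(d) = 2*d/(-58/5 + d) (I(d) = (d + d)/(d - 58/5) = (2*d)/(d - 58*1/5) = (2*d)/(d - 58/5) = (2*d)/(-58/5 + d) = 2*d/(-58/5 + d))
E + I(s) = -670 + 10*(-33/35)/(-58 + 5*(-33/35)) = -670 + 10*(-33/35)/(-58 - 33/7) = -670 + 10*(-33/35)/(-439/7) = -670 + 10*(-33/35)*(-7/439) = -670 + 66/439 = -294064/439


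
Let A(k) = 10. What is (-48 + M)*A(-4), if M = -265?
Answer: -3130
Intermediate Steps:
(-48 + M)*A(-4) = (-48 - 265)*10 = -313*10 = -3130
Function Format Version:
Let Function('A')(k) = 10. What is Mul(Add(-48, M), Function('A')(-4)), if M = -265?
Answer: -3130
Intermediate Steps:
Mul(Add(-48, M), Function('A')(-4)) = Mul(Add(-48, -265), 10) = Mul(-313, 10) = -3130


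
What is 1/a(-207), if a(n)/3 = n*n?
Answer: 1/128547 ≈ 7.7793e-6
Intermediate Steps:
a(n) = 3*n² (a(n) = 3*(n*n) = 3*n²)
1/a(-207) = 1/(3*(-207)²) = 1/(3*42849) = 1/128547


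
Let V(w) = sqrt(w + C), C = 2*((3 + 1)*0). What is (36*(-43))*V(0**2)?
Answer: 0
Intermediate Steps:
C = 0 (C = 2*(4*0) = 2*0 = 0)
V(w) = sqrt(w) (V(w) = sqrt(w + 0) = sqrt(w))
(36*(-43))*V(0**2) = (36*(-43))*sqrt(0**2) = -1548*sqrt(0) = -1548*0 = 0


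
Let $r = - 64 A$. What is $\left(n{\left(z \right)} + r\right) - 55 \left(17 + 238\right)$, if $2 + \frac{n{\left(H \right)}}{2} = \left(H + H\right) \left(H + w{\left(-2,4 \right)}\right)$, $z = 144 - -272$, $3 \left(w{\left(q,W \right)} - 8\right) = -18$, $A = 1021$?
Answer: $616179$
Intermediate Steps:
$w{\left(q,W \right)} = 2$ ($w{\left(q,W \right)} = 8 + \frac{1}{3} \left(-18\right) = 8 - 6 = 2$)
$z = 416$ ($z = 144 + 272 = 416$)
$r = -65344$ ($r = \left(-64\right) 1021 = -65344$)
$n{\left(H \right)} = -4 + 4 H \left(2 + H\right)$ ($n{\left(H \right)} = -4 + 2 \left(H + H\right) \left(H + 2\right) = -4 + 2 \cdot 2 H \left(2 + H\right) = -4 + 4 H \left(2 + H\right)$)
$\left(n{\left(z \right)} + r\right) - 55 \left(17 + 238\right) = \left(\left(-4 + 4 \cdot 416^{2} + 8 \cdot 416\right) - 65344\right) - 55 \left(17 + 238\right) = \left(\left(-4 + 4 \cdot 173056 + 3328\right) - 65344\right) - 14025 = \left(\left(-4 + 692224 + 3328\right) - 65344\right) - 14025 = \left(695548 - 65344\right) - 14025 = 630204 - 14025 = 616179$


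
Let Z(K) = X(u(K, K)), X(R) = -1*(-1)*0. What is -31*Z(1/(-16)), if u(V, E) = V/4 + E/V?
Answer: 0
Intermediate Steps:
u(V, E) = V/4 + E/V (u(V, E) = V*(¼) + E/V = V/4 + E/V)
X(R) = 0 (X(R) = 1*0 = 0)
Z(K) = 0
-31*Z(1/(-16)) = -31*0 = 0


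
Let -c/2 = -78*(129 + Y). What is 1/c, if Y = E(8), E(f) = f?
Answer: 1/21372 ≈ 4.6790e-5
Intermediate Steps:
Y = 8
c = 21372 (c = -(-156)*(129 + 8) = -(-156)*137 = -2*(-10686) = 21372)
1/c = 1/21372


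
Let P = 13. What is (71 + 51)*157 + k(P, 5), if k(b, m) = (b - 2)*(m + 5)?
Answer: 19264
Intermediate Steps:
k(b, m) = (-2 + b)*(5 + m)
(71 + 51)*157 + k(P, 5) = (71 + 51)*157 + (-10 - 2*5 + 5*13 + 13*5) = 122*157 + (-10 - 10 + 65 + 65) = 19154 + 110 = 19264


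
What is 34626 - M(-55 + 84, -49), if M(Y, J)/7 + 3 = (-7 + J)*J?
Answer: 15439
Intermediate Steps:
M(Y, J) = -21 + 7*J*(-7 + J) (M(Y, J) = -21 + 7*((-7 + J)*J) = -21 + 7*(J*(-7 + J)) = -21 + 7*J*(-7 + J))
34626 - M(-55 + 84, -49) = 34626 - (-21 - 49*(-49) + 7*(-49)²) = 34626 - (-21 + 2401 + 7*2401) = 34626 - (-21 + 2401 + 16807) = 34626 - 1*19187 = 34626 - 19187 = 15439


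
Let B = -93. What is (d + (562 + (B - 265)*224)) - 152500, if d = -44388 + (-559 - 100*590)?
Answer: -336077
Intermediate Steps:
d = -103947 (d = -44388 + (-559 - 59000) = -44388 - 59559 = -103947)
(d + (562 + (B - 265)*224)) - 152500 = (-103947 + (562 + (-93 - 265)*224)) - 152500 = (-103947 + (562 - 358*224)) - 152500 = (-103947 + (562 - 80192)) - 152500 = (-103947 - 79630) - 152500 = -183577 - 152500 = -336077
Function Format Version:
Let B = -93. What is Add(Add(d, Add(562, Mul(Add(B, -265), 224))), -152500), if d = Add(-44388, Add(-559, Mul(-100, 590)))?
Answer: -336077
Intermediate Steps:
d = -103947 (d = Add(-44388, Add(-559, -59000)) = Add(-44388, -59559) = -103947)
Add(Add(d, Add(562, Mul(Add(B, -265), 224))), -152500) = Add(Add(-103947, Add(562, Mul(Add(-93, -265), 224))), -152500) = Add(Add(-103947, Add(562, Mul(-358, 224))), -152500) = Add(Add(-103947, Add(562, -80192)), -152500) = Add(Add(-103947, -79630), -152500) = Add(-183577, -152500) = -336077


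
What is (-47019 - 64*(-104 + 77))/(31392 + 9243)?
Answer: -15097/13545 ≈ -1.1146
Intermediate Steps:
(-47019 - 64*(-104 + 77))/(31392 + 9243) = (-47019 - 64*(-27))/40635 = (-47019 + 1728)*(1/40635) = -45291*1/40635 = -15097/13545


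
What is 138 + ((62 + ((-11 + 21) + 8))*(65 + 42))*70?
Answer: 599338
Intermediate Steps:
138 + ((62 + ((-11 + 21) + 8))*(65 + 42))*70 = 138 + ((62 + (10 + 8))*107)*70 = 138 + ((62 + 18)*107)*70 = 138 + (80*107)*70 = 138 + 8560*70 = 138 + 599200 = 599338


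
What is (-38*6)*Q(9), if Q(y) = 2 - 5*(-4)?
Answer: -5016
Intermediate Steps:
Q(y) = 22 (Q(y) = 2 + 20 = 22)
(-38*6)*Q(9) = -38*6*22 = -228*22 = -5016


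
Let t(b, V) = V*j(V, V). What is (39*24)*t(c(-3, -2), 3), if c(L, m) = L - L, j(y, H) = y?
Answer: 8424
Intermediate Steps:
c(L, m) = 0
t(b, V) = V**2 (t(b, V) = V*V = V**2)
(39*24)*t(c(-3, -2), 3) = (39*24)*3**2 = 936*9 = 8424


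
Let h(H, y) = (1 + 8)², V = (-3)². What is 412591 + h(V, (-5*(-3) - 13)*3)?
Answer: 412672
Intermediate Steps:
V = 9
h(H, y) = 81 (h(H, y) = 9² = 81)
412591 + h(V, (-5*(-3) - 13)*3) = 412591 + 81 = 412672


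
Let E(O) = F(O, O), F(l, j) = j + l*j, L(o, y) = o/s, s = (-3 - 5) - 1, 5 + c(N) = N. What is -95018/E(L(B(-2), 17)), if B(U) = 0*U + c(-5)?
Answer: -3848229/95 ≈ -40508.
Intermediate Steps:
c(N) = -5 + N
B(U) = -10 (B(U) = 0*U + (-5 - 5) = 0 - 10 = -10)
s = -9 (s = -8 - 1 = -9)
L(o, y) = -o/9 (L(o, y) = o/(-9) = o*(-⅑) = -o/9)
F(l, j) = j + j*l
E(O) = O*(1 + O)
-95018/E(L(B(-2), 17)) = -95018*9/(10*(1 - ⅑*(-10))) = -95018*9/(10*(1 + 10/9)) = -95018/((10/9)*(19/9)) = -95018/190/81 = -95018*81/190 = -3848229/95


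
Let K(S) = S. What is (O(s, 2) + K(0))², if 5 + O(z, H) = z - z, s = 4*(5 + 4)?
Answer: 25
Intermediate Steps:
s = 36 (s = 4*9 = 36)
O(z, H) = -5 (O(z, H) = -5 + (z - z) = -5 + 0 = -5)
(O(s, 2) + K(0))² = (-5 + 0)² = (-5)² = 25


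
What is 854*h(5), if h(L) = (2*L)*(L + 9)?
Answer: 119560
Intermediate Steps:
h(L) = 2*L*(9 + L) (h(L) = (2*L)*(9 + L) = 2*L*(9 + L))
854*h(5) = 854*(2*5*(9 + 5)) = 854*(2*5*14) = 854*140 = 119560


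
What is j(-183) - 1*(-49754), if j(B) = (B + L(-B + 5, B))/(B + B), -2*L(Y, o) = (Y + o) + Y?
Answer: 36420487/732 ≈ 49755.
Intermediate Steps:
L(Y, o) = -Y - o/2 (L(Y, o) = -((Y + o) + Y)/2 = -(o + 2*Y)/2 = -Y - o/2)
j(B) = (-5 + 3*B/2)/(2*B) (j(B) = (B + (-(-B + 5) - B/2))/(B + B) = (B + (-(5 - B) - B/2))/((2*B)) = (B + ((-5 + B) - B/2))*(1/(2*B)) = (B + (-5 + B/2))*(1/(2*B)) = (-5 + 3*B/2)*(1/(2*B)) = (-5 + 3*B/2)/(2*B))
j(-183) - 1*(-49754) = (¼)*(-10 + 3*(-183))/(-183) - 1*(-49754) = (¼)*(-1/183)*(-10 - 549) + 49754 = (¼)*(-1/183)*(-559) + 49754 = 559/732 + 49754 = 36420487/732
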